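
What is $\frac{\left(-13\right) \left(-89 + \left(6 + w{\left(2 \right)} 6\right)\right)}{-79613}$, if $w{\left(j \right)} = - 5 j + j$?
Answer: $- \frac{1703}{79613} \approx -0.021391$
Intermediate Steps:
$w{\left(j \right)} = - 4 j$
$\frac{\left(-13\right) \left(-89 + \left(6 + w{\left(2 \right)} 6\right)\right)}{-79613} = \frac{\left(-13\right) \left(-89 + \left(6 + \left(-4\right) 2 \cdot 6\right)\right)}{-79613} = - 13 \left(-89 + \left(6 - 48\right)\right) \left(- \frac{1}{79613}\right) = - 13 \left(-89 - 42\right) \left(- \frac{1}{79613}\right) = \left(-13\right) \left(-131\right) \left(- \frac{1}{79613}\right) = 1703 \left(- \frac{1}{79613}\right) = - \frac{1703}{79613}$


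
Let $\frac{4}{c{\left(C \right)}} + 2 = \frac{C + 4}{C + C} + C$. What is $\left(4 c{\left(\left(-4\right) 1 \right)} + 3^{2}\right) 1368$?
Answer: $8664$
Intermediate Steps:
$c{\left(C \right)} = \frac{4}{-2 + C + \frac{4 + C}{2 C}}$ ($c{\left(C \right)} = \frac{4}{-2 + \left(\frac{C + 4}{C + C} + C\right)} = \frac{4}{-2 + \left(\frac{4 + C}{2 C} + C\right)} = \frac{4}{-2 + \left(C + \frac{4 + C}{2 C}\right)} = \frac{4}{-2 + C + \frac{4 + C}{2 C}}$)
$\left(4 c{\left(\left(-4\right) 1 \right)} + 3^{2}\right) 1368 = \left(4 \frac{8 \left(\left(-4\right) 1\right)}{4 - 3 \left(\left(-4\right) 1\right) + 2 \left(\left(-4\right) 1\right)^{2}} + 3^{2}\right) 1368 = \left(4 \cdot 8 \left(-4\right) \frac{1}{4 - -12 + 2 \left(-4\right)^{2}} + 9\right) 1368 = \left(4 \cdot 8 \left(-4\right) \frac{1}{4 + 12 + 2 \cdot 16} + 9\right) 1368 = \left(4 \cdot 8 \left(-4\right) \frac{1}{4 + 12 + 32} + 9\right) 1368 = \left(4 \cdot 8 \left(-4\right) \frac{1}{48} + 9\right) 1368 = \left(4 \left(- \frac{2}{3}\right) + 9\right) 1368 = \left(- \frac{8}{3} + 9\right) 1368 = \frac{19}{3} \cdot 1368 = 8664$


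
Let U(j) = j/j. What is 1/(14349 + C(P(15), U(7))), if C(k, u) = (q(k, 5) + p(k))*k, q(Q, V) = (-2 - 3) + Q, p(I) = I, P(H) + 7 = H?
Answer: 1/14437 ≈ 6.9266e-5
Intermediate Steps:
P(H) = -7 + H
U(j) = 1
q(Q, V) = -5 + Q
C(k, u) = k*(-5 + 2*k) (C(k, u) = ((-5 + k) + k)*k = (-5 + 2*k)*k = k*(-5 + 2*k))
1/(14349 + C(P(15), U(7))) = 1/(14349 + (-7 + 15)*(-5 + 2*(-7 + 15))) = 1/(14349 + 8*(-5 + 2*8)) = 1/(14349 + 8*(-5 + 16)) = 1/(14349 + 8*11) = 1/(14349 + 88) = 1/14437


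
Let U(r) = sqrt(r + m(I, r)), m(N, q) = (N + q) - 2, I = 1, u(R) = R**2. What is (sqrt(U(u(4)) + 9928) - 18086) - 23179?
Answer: -41265 + sqrt(9928 + sqrt(31)) ≈ -41165.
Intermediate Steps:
m(N, q) = -2 + N + q
U(r) = sqrt(-1 + 2*r) (U(r) = sqrt(r + (-2 + 1 + r)) = sqrt(r + (-1 + r)) = sqrt(-1 + 2*r))
(sqrt(U(u(4)) + 9928) - 18086) - 23179 = (sqrt(sqrt(-1 + 2*4**2) + 9928) - 18086) - 23179 = (sqrt(sqrt(-1 + 2*16) + 9928) - 18086) - 23179 = (sqrt(sqrt(-1 + 32) + 9928) - 18086) - 23179 = (sqrt(sqrt(31) + 9928) - 18086) - 23179 = (sqrt(9928 + sqrt(31)) - 18086) - 23179 = (-18086 + sqrt(9928 + sqrt(31))) - 23179 = -41265 + sqrt(9928 + sqrt(31))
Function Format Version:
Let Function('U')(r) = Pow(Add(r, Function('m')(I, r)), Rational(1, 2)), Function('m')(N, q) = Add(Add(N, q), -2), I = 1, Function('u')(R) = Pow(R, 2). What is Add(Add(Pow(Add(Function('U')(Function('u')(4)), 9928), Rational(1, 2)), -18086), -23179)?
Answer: Add(-41265, Pow(Add(9928, Pow(31, Rational(1, 2))), Rational(1, 2))) ≈ -41165.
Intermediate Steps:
Function('m')(N, q) = Add(-2, N, q)
Function('U')(r) = Pow(Add(-1, Mul(2, r)), Rational(1, 2)) (Function('U')(r) = Pow(Add(r, Add(-2, 1, r)), Rational(1, 2)) = Pow(Add(r, Add(-1, r)), Rational(1, 2)) = Pow(Add(-1, Mul(2, r)), Rational(1, 2)))
Add(Add(Pow(Add(Function('U')(Function('u')(4)), 9928), Rational(1, 2)), -18086), -23179) = Add(Add(Pow(Add(Pow(Add(-1, Mul(2, Pow(4, 2))), Rational(1, 2)), 9928), Rational(1, 2)), -18086), -23179) = Add(Add(Pow(Add(Pow(Add(-1, Mul(2, 16)), Rational(1, 2)), 9928), Rational(1, 2)), -18086), -23179) = Add(Add(Pow(Add(Pow(Add(-1, 32), Rational(1, 2)), 9928), Rational(1, 2)), -18086), -23179) = Add(Add(Pow(Add(Pow(31, Rational(1, 2)), 9928), Rational(1, 2)), -18086), -23179) = Add(Add(Pow(Add(9928, Pow(31, Rational(1, 2))), Rational(1, 2)), -18086), -23179) = Add(Add(-18086, Pow(Add(9928, Pow(31, Rational(1, 2))), Rational(1, 2))), -23179) = Add(-41265, Pow(Add(9928, Pow(31, Rational(1, 2))), Rational(1, 2)))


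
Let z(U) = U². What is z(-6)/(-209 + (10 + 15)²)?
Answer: 9/104 ≈ 0.086538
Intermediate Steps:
z(-6)/(-209 + (10 + 15)²) = (-6)²/(-209 + (10 + 15)²) = 36/(-209 + 25²) = 36/(-209 + 625) = 36/416 = 36*(1/416) = 9/104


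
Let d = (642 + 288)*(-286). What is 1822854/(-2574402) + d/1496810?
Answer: -146238455/165098143 ≈ -0.88577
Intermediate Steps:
d = -265980 (d = 930*(-286) = -265980)
1822854/(-2574402) + d/1496810 = 1822854/(-2574402) - 265980/1496810 = 1822854*(-1/2574402) - 265980*1/1496810 = -781/1103 - 26598/149681 = -146238455/165098143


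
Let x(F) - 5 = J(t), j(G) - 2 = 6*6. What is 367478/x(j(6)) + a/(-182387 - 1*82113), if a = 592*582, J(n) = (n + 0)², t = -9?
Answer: 282465989/66125 ≈ 4271.7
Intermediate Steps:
j(G) = 38 (j(G) = 2 + 6*6 = 2 + 36 = 38)
J(n) = n²
x(F) = 86 (x(F) = 5 + (-9)² = 5 + 81 = 86)
a = 344544
367478/x(j(6)) + a/(-182387 - 1*82113) = 367478/86 + 344544/(-182387 - 1*82113) = 367478*(1/86) + 344544/(-182387 - 82113) = 4273 + 344544/(-264500) = 4273 + 344544*(-1/264500) = 4273 - 86136/66125 = 282465989/66125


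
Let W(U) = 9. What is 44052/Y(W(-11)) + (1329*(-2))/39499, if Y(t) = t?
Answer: 579995342/118497 ≈ 4894.6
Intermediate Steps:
44052/Y(W(-11)) + (1329*(-2))/39499 = 44052/9 + (1329*(-2))/39499 = 44052*(1/9) - 2658*1/39499 = 14684/3 - 2658/39499 = 579995342/118497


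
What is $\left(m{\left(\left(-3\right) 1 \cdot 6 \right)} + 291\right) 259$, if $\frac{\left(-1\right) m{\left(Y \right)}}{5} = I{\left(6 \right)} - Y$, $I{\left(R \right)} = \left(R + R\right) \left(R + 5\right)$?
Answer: $-118881$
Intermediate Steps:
$I{\left(R \right)} = 2 R \left(5 + R\right)$
$m{\left(Y \right)} = -660 + 5 Y$ ($m{\left(Y \right)} = - 5 \left(2 \cdot 6 \left(5 + 6\right) - Y\right) = - 5 \left(2 \cdot 6 \cdot 11 - Y\right) = - 5 \left(132 - Y\right) = -660 + 5 Y$)
$\left(m{\left(\left(-3\right) 1 \cdot 6 \right)} + 291\right) 259 = \left(\left(-660 + 5 \left(-3\right) 1 \cdot 6\right) + 291\right) 259 = \left(\left(-660 + 5 \left(\left(-3\right) 6\right)\right) + 291\right) 259 = \left(\left(-660 + 5 \left(-18\right)\right) + 291\right) 259 = \left(\left(-660 - 90\right) + 291\right) 259 = \left(-750 + 291\right) 259 = \left(-459\right) 259 = -118881$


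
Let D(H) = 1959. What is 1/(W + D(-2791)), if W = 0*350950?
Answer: 1/1959 ≈ 0.00051046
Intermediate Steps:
W = 0
1/(W + D(-2791)) = 1/(0 + 1959) = 1/1959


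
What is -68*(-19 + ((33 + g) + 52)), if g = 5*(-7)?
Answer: -2108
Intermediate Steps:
g = -35
-68*(-19 + ((33 + g) + 52)) = -68*(-19 + ((33 - 35) + 52)) = -68*(-19 + (-2 + 52)) = -68*(-19 + 50) = -68*31 = -2108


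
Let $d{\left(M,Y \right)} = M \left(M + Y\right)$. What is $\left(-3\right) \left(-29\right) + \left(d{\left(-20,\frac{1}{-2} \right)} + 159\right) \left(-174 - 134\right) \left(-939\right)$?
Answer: $164561715$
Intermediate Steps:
$\left(-3\right) \left(-29\right) + \left(d{\left(-20,\frac{1}{-2} \right)} + 159\right) \left(-174 - 134\right) \left(-939\right) = \left(-3\right) \left(-29\right) + \left(- 20 \left(-20 + \frac{1}{-2}\right) + 159\right) \left(-174 - 134\right) \left(-939\right) = 87 + \left(- 20 \left(-20 - \frac{1}{2}\right) + 159\right) \left(-308\right) \left(-939\right) = 87 + \left(\left(-20\right) \left(- \frac{41}{2}\right) + 159\right) \left(-308\right) \left(-939\right) = 87 + \left(410 + 159\right) \left(-308\right) \left(-939\right) = 87 + 569 \left(-308\right) \left(-939\right) = 87 - -164561628 = 87 + 164561628 = 164561715$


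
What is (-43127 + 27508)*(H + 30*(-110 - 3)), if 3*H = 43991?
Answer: -528250199/3 ≈ -1.7608e+8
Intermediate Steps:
H = 43991/3 (H = (⅓)*43991 = 43991/3 ≈ 14664.)
(-43127 + 27508)*(H + 30*(-110 - 3)) = (-43127 + 27508)*(43991/3 + 30*(-110 - 3)) = -15619*(43991/3 + 30*(-113)) = -15619*(43991/3 - 3390) = -15619*33821/3 = -528250199/3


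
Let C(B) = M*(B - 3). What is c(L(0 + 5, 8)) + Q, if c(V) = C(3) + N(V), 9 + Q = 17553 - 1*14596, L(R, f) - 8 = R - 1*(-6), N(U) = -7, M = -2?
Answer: 2941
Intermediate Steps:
L(R, f) = 14 + R (L(R, f) = 8 + (R - 1*(-6)) = 8 + (R + 6) = 8 + (6 + R) = 14 + R)
Q = 2948 (Q = -9 + (17553 - 1*14596) = -9 + (17553 - 14596) = -9 + 2957 = 2948)
C(B) = 6 - 2*B (C(B) = -2*(B - 3) = -2*(-3 + B) = 6 - 2*B)
c(V) = -7 (c(V) = (6 - 2*3) - 7 = (6 - 6) - 7 = 0 - 7 = -7)
c(L(0 + 5, 8)) + Q = -7 + 2948 = 2941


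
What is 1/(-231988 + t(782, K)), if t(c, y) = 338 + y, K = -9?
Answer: -1/231659 ≈ -4.3167e-6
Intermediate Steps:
1/(-231988 + t(782, K)) = 1/(-231988 + (338 - 9)) = 1/(-231988 + 329) = 1/(-231659) = -1/231659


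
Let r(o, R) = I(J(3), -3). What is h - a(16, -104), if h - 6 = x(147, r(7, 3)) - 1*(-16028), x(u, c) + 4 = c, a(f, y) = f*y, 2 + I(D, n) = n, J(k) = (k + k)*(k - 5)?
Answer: 17689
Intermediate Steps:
J(k) = 2*k*(-5 + k) (J(k) = (2*k)*(-5 + k) = 2*k*(-5 + k))
I(D, n) = -2 + n
r(o, R) = -5 (r(o, R) = -2 - 3 = -5)
x(u, c) = -4 + c
h = 16025 (h = 6 + ((-4 - 5) - 1*(-16028)) = 6 + (-9 + 16028) = 6 + 16019 = 16025)
h - a(16, -104) = 16025 - 16*(-104) = 16025 - 1*(-1664) = 16025 + 1664 = 17689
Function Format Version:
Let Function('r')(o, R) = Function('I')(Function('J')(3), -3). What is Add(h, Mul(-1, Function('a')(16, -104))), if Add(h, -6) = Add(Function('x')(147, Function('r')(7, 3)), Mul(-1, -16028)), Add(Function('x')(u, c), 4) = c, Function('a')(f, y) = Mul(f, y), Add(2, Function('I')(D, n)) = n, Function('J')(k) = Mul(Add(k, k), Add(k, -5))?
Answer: 17689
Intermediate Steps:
Function('J')(k) = Mul(2, k, Add(-5, k)) (Function('J')(k) = Mul(Mul(2, k), Add(-5, k)) = Mul(2, k, Add(-5, k)))
Function('I')(D, n) = Add(-2, n)
Function('r')(o, R) = -5 (Function('r')(o, R) = Add(-2, -3) = -5)
Function('x')(u, c) = Add(-4, c)
h = 16025 (h = Add(6, Add(Add(-4, -5), Mul(-1, -16028))) = Add(6, Add(-9, 16028)) = Add(6, 16019) = 16025)
Add(h, Mul(-1, Function('a')(16, -104))) = Add(16025, Mul(-1, Mul(16, -104))) = Add(16025, Mul(-1, -1664)) = Add(16025, 1664) = 17689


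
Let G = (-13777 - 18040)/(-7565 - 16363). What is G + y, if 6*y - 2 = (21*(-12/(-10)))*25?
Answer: 2552233/23928 ≈ 106.66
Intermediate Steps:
y = 316/3 (y = 1/3 + ((21*(-12/(-10)))*25)/6 = 1/3 + ((21*(-12*(-1/10)))*25)/6 = 1/3 + ((21*(6/5))*25)/6 = 1/3 + ((126/5)*25)/6 = 1/3 + (1/6)*630 = 1/3 + 105 = 316/3 ≈ 105.33)
G = 31817/23928 (G = -31817/(-23928) = -31817*(-1/23928) = 31817/23928 ≈ 1.3297)
G + y = 31817/23928 + 316/3 = 2552233/23928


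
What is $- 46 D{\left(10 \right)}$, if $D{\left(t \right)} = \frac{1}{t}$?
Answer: $- \frac{23}{5} \approx -4.6$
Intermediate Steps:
$- 46 D{\left(10 \right)} = - \frac{46}{10} = \left(-46\right) \frac{1}{10} = - \frac{23}{5}$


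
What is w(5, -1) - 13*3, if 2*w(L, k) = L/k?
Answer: -83/2 ≈ -41.500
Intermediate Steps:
w(L, k) = L/(2*k) (w(L, k) = (L/k)/2 = L/(2*k))
w(5, -1) - 13*3 = (½)*5/(-1) - 13*3 = (½)*5*(-1) - 39 = -5/2 - 39 = -83/2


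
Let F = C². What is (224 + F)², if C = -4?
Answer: 57600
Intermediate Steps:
F = 16 (F = (-4)² = 16)
(224 + F)² = (224 + 16)² = 240² = 57600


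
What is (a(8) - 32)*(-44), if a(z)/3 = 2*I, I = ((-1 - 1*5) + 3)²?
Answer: -968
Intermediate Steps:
I = 9 (I = ((-1 - 5) + 3)² = (-6 + 3)² = (-3)² = 9)
a(z) = 54 (a(z) = 3*(2*9) = 3*18 = 54)
(a(8) - 32)*(-44) = (54 - 32)*(-44) = 22*(-44) = -968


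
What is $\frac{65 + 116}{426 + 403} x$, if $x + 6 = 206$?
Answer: $\frac{36200}{829} \approx 43.667$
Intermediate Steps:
$x = 200$ ($x = -6 + 206 = 200$)
$\frac{65 + 116}{426 + 403} x = \frac{65 + 116}{426 + 403} \cdot 200 = \frac{181}{829} \cdot 200 = \frac{36200}{829}$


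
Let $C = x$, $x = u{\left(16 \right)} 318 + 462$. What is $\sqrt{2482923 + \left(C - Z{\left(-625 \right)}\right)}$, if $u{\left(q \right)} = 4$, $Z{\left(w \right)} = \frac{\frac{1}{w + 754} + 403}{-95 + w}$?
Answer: $\frac{\sqrt{37212467806365}}{3870} \approx 1576.3$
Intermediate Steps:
$Z{\left(w \right)} = \frac{403 + \frac{1}{754 + w}}{-95 + w}$ ($Z{\left(w \right)} = \frac{\frac{1}{754 + w} + 403}{-95 + w} = \frac{403 + \frac{1}{754 + w}}{-95 + w}$)
$x = 1734$ ($x = 4 \cdot 318 + 462 = 1272 + 462 = 1734$)
$C = 1734$
$\sqrt{2482923 + \left(C - Z{\left(-625 \right)}\right)} = \sqrt{2482923 + \left(1734 - \frac{303863 + 403 \left(-625\right)}{-71630 + \left(-625\right)^{2} + 659 \left(-625\right)}\right)} = \sqrt{2482923 + \left(1734 - \frac{303863 - 251875}{-71630 + 390625 - 411875}\right)} = \sqrt{2482923 + \left(1734 - \frac{1}{-92880} \cdot 51988\right)} = \sqrt{2482923 + \left(1734 - \left(- \frac{1}{92880}\right) 51988\right)} = \sqrt{2482923 + \left(1734 - - \frac{12997}{23220}\right)} = \sqrt{2482923 + \left(1734 + \frac{12997}{23220}\right)} = \sqrt{2482923 + \frac{40276477}{23220}} = \sqrt{\frac{57693748537}{23220}} = \frac{\sqrt{37212467806365}}{3870}$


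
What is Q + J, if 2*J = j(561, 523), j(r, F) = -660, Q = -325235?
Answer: -325565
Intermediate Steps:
J = -330 (J = (1/2)*(-660) = -330)
Q + J = -325235 - 330 = -325565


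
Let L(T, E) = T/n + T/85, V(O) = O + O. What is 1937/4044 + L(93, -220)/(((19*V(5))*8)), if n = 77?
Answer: 2416372213/5028916200 ≈ 0.48050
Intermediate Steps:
V(O) = 2*O
L(T, E) = 162*T/6545 (L(T, E) = T/77 + T/85 = 162*T/6545)
1937/4044 + L(93, -220)/(((19*V(5))*8)) = 1937/4044 + ((162/6545)*93)/(((19*(2*5))*8)) = 1937*(1/4044) + 15066/(6545*(((19*10)*8))) = 1937/4044 + 15066/(6545*((190*8))) = 1937/4044 + (15066/6545)/1520 = 1937/4044 + (15066/6545)*(1/1520) = 1937/4044 + 7533/4974200 = 2416372213/5028916200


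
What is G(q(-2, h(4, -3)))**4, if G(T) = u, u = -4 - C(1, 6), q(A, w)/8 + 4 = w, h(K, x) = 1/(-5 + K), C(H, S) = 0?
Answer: 256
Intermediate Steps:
q(A, w) = -32 + 8*w
u = -4 (u = -4 - 1*0 = -4 + 0 = -4)
G(T) = -4
G(q(-2, h(4, -3)))**4 = (-4)**4 = 256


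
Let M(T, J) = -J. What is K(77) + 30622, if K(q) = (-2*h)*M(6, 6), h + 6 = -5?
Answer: 30490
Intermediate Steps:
h = -11 (h = -6 - 5 = -11)
K(q) = -132 (K(q) = (-2*(-11))*(-1*6) = 22*(-6) = -132)
K(77) + 30622 = -132 + 30622 = 30490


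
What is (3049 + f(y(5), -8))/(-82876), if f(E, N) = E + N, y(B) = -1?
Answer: -760/20719 ≈ -0.036681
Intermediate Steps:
(3049 + f(y(5), -8))/(-82876) = (3049 + (-1 - 8))/(-82876) = (3049 - 9)*(-1/82876) = 3040*(-1/82876) = -760/20719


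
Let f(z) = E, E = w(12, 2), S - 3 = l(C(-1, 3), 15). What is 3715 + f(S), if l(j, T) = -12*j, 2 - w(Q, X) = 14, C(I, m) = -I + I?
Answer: 3703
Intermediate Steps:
C(I, m) = 0
w(Q, X) = -12 (w(Q, X) = 2 - 1*14 = 2 - 14 = -12)
S = 3 (S = 3 - 12*0 = 3 + 0 = 3)
E = -12
f(z) = -12
3715 + f(S) = 3715 - 12 = 3703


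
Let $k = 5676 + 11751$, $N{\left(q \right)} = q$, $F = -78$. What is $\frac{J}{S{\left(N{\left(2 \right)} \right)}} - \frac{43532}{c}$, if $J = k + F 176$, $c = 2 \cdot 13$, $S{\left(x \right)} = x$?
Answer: $\frac{4555}{26} \approx 175.19$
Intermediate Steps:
$c = 26$
$k = 17427$
$J = 3699$ ($J = 17427 - 13728 = 3699$)
$\frac{J}{S{\left(N{\left(2 \right)} \right)}} - \frac{43532}{c} = \frac{3699}{2} - \frac{43532}{26} = 3699 \cdot \frac{1}{2} - \frac{21766}{13} = \frac{3699}{2} - \frac{21766}{13} = \frac{4555}{26}$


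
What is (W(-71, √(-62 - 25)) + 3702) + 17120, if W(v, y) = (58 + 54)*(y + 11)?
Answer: 22054 + 112*I*√87 ≈ 22054.0 + 1044.7*I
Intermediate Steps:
W(v, y) = 1232 + 112*y (W(v, y) = 112*(11 + y) = 1232 + 112*y)
(W(-71, √(-62 - 25)) + 3702) + 17120 = ((1232 + 112*√(-62 - 25)) + 3702) + 17120 = ((1232 + 112*√(-87)) + 3702) + 17120 = ((1232 + 112*(I*√87)) + 3702) + 17120 = ((1232 + 112*I*√87) + 3702) + 17120 = (4934 + 112*I*√87) + 17120 = 22054 + 112*I*√87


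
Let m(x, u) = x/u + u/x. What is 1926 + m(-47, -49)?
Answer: 4440188/2303 ≈ 1928.0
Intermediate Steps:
m(x, u) = u/x + x/u
1926 + m(-47, -49) = 1926 + (-49/(-47) - 47/(-49)) = 1926 + (-49*(-1/47) - 47*(-1/49)) = 1926 + (49/47 + 47/49) = 1926 + 4610/2303 = 4440188/2303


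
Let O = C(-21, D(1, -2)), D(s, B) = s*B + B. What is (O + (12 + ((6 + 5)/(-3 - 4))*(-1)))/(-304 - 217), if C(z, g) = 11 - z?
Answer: -319/3647 ≈ -0.087469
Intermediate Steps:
D(s, B) = B + B*s (D(s, B) = B*s + B = B + B*s)
O = 32 (O = 11 - 1*(-21) = 11 + 21 = 32)
(O + (12 + ((6 + 5)/(-3 - 4))*(-1)))/(-304 - 217) = (32 + (12 + ((6 + 5)/(-3 - 4))*(-1)))/(-304 - 217) = (32 + (12 + (11/(-7))*(-1)))/(-521) = (32 + (12 + (11*(-⅐))*(-1)))*(-1/521) = (32 + (12 - 11/7*(-1)))*(-1/521) = (32 + (12 + 11/7))*(-1/521) = (32 + 95/7)*(-1/521) = (319/7)*(-1/521) = -319/3647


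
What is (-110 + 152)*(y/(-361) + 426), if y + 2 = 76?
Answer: 6455904/361 ≈ 17883.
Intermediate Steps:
y = 74 (y = -2 + 76 = 74)
(-110 + 152)*(y/(-361) + 426) = (-110 + 152)*(74/(-361) + 426) = 42*(74*(-1/361) + 426) = 42*(-74/361 + 426) = 42*(153712/361) = 6455904/361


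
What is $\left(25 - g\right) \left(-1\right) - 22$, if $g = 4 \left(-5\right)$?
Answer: $-67$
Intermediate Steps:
$g = -20$
$\left(25 - g\right) \left(-1\right) - 22 = \left(25 - -20\right) \left(-1\right) - 22 = \left(25 + 20\right) \left(-1\right) - 22 = 45 \left(-1\right) - 22 = -45 - 22 = -67$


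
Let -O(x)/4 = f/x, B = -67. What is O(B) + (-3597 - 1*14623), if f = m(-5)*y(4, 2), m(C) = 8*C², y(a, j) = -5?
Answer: -1224740/67 ≈ -18280.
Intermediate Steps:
f = -1000 (f = (8*(-5)²)*(-5) = (8*25)*(-5) = 200*(-5) = -1000)
O(x) = 4000/x (O(x) = -(-4000)/x = 4000/x)
O(B) + (-3597 - 1*14623) = 4000/(-67) + (-3597 - 1*14623) = 4000*(-1/67) + (-3597 - 14623) = -4000/67 - 18220 = -1224740/67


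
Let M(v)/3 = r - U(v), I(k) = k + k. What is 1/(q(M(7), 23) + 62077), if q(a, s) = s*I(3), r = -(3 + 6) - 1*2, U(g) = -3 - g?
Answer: 1/62215 ≈ 1.6073e-5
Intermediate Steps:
I(k) = 2*k
r = -11 (r = -1*9 - 2 = -9 - 2 = -11)
M(v) = -24 + 3*v (M(v) = 3*(-11 - (-3 - v)) = 3*(-11 + (3 + v)) = 3*(-8 + v) = -24 + 3*v)
q(a, s) = 6*s (q(a, s) = s*(2*3) = s*6 = 6*s)
1/(q(M(7), 23) + 62077) = 1/(6*23 + 62077) = 1/(138 + 62077) = 1/62215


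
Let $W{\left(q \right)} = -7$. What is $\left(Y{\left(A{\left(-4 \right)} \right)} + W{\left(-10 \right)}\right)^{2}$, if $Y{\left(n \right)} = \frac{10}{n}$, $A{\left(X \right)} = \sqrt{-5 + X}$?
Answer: $\frac{341}{9} + \frac{140 i}{3} \approx 37.889 + 46.667 i$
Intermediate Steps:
$\left(Y{\left(A{\left(-4 \right)} \right)} + W{\left(-10 \right)}\right)^{2} = \left(\frac{10}{\sqrt{-5 - 4}} - 7\right)^{2} = \left(\frac{10}{\sqrt{-9}} - 7\right)^{2} = \left(\frac{10}{3 i} - 7\right)^{2} = \left(10 \left(- \frac{i}{3}\right) - 7\right)^{2} = \left(- \frac{10 i}{3} - 7\right)^{2} = \left(-7 - \frac{10 i}{3}\right)^{2}$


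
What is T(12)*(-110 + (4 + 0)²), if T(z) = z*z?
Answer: -13536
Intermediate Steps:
T(z) = z²
T(12)*(-110 + (4 + 0)²) = 12²*(-110 + (4 + 0)²) = 144*(-110 + 4²) = 144*(-110 + 16) = 144*(-94) = -13536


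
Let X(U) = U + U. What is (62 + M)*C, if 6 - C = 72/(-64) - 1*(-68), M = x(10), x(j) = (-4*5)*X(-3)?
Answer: -44317/4 ≈ -11079.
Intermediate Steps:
X(U) = 2*U
x(j) = 120 (x(j) = (-4*5)*(2*(-3)) = -20*(-6) = 120)
M = 120
C = -487/8 (C = 6 - (72/(-64) - 1*(-68)) = 6 - (72*(-1/64) + 68) = 6 - (-9/8 + 68) = 6 - 1*535/8 = 6 - 535/8 = -487/8 ≈ -60.875)
(62 + M)*C = (62 + 120)*(-487/8) = 182*(-487/8) = -44317/4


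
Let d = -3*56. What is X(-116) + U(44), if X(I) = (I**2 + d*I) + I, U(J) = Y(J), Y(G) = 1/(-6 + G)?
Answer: 1247465/38 ≈ 32828.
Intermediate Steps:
d = -168
U(J) = 1/(-6 + J)
X(I) = I**2 - 167*I (X(I) = (I**2 - 168*I) + I = I**2 - 167*I)
X(-116) + U(44) = -116*(-167 - 116) + 1/(-6 + 44) = -116*(-283) + 1/38 = 32828 + 1/38 = 1247465/38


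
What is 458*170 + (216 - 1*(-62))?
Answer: 78138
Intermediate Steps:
458*170 + (216 - 1*(-62)) = 77860 + (216 + 62) = 77860 + 278 = 78138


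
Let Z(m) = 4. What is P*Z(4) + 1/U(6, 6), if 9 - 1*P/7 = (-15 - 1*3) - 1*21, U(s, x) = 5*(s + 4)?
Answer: 67201/50 ≈ 1344.0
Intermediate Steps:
U(s, x) = 20 + 5*s (U(s, x) = 5*(4 + s) = 20 + 5*s)
P = 336 (P = 63 - 7*((-15 - 1*3) - 1*21) = 63 - 7*((-15 - 3) - 21) = 63 - 7*(-18 - 21) = 63 - 7*(-39) = 63 + 273 = 336)
P*Z(4) + 1/U(6, 6) = 336*4 + 1/(20 + 5*6) = 1344 + 1/(20 + 30) = 1344 + 1/50 = 67201/50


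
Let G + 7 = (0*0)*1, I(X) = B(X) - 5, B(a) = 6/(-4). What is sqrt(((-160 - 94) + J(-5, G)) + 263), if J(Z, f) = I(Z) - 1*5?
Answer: I*sqrt(10)/2 ≈ 1.5811*I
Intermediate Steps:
B(a) = -3/2 (B(a) = 6*(-1/4) = -3/2)
I(X) = -13/2 (I(X) = -3/2 - 5 = -13/2)
G = -7 (G = -7 + (0*0)*1 = -7 + 0*1 = -7 + 0 = -7)
J(Z, f) = -23/2 (J(Z, f) = -13/2 - 1*5 = -13/2 - 5 = -23/2)
sqrt(((-160 - 94) + J(-5, G)) + 263) = sqrt(((-160 - 94) - 23/2) + 263) = sqrt((-254 - 23/2) + 263) = sqrt(-531/2 + 263) = sqrt(-5/2) = I*sqrt(10)/2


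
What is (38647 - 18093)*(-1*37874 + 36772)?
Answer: -22650508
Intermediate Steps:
(38647 - 18093)*(-1*37874 + 36772) = 20554*(-37874 + 36772) = 20554*(-1102) = -22650508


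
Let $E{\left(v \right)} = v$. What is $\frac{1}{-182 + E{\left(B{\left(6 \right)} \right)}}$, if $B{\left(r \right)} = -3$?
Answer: $- \frac{1}{185} \approx -0.0054054$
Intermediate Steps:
$\frac{1}{-182 + E{\left(B{\left(6 \right)} \right)}} = \frac{1}{-182 - 3} = \frac{1}{-185} = - \frac{1}{185}$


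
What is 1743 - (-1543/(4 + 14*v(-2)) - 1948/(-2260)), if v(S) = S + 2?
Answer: 4809027/2260 ≈ 2127.9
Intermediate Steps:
v(S) = 2 + S
1743 - (-1543/(4 + 14*v(-2)) - 1948/(-2260)) = 1743 - (-1543/(4 + 14*(2 - 2)) - 1948/(-2260)) = 1743 - (-1543/(4 + 14*0) - 1948*(-1/2260)) = 1743 - (-1543/(4 + 0) + 487/565) = 1743 - (-1543/4 + 487/565) = 1743 - 1*(-869847/2260) = 1743 + 869847/2260 = 4809027/2260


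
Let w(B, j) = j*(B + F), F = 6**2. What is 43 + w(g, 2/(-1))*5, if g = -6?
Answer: -257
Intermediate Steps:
F = 36
w(B, j) = j*(36 + B) (w(B, j) = j*(B + 36) = j*(36 + B))
43 + w(g, 2/(-1))*5 = 43 + ((2/(-1))*(36 - 6))*5 = 43 + ((2*(-1))*30)*5 = 43 - 2*30*5 = 43 - 60*5 = 43 - 300 = -257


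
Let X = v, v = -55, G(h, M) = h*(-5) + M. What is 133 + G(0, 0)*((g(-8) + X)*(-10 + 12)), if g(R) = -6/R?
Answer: 133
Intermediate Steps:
G(h, M) = M - 5*h (G(h, M) = -5*h + M = M - 5*h)
X = -55
133 + G(0, 0)*((g(-8) + X)*(-10 + 12)) = 133 + (0 - 5*0)*((-6/(-8) - 55)*(-10 + 12)) = 133 + (0 + 0)*((-6*(-⅛) - 55)*2) = 133 + 0*((¾ - 55)*2) = 133 + 0*(-217/4*2) = 133 + 0*(-217/2) = 133 + 0 = 133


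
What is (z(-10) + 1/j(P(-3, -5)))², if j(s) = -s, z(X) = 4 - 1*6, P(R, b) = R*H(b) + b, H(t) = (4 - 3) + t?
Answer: 225/49 ≈ 4.5918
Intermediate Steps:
H(t) = 1 + t
P(R, b) = b + R*(1 + b) (P(R, b) = R*(1 + b) + b = b + R*(1 + b))
z(X) = -2 (z(X) = 4 - 6 = -2)
(z(-10) + 1/j(P(-3, -5)))² = (-2 + 1/(-(-5 - 3*(1 - 5))))² = (-2 + 1/(-(-5 - 3*(-4))))² = (-2 + 1/(-(-5 + 12)))² = (-2 + 1/(-1*7))² = (-2 + 1/(-7))² = (-2 - ⅐)² = (-15/7)² = 225/49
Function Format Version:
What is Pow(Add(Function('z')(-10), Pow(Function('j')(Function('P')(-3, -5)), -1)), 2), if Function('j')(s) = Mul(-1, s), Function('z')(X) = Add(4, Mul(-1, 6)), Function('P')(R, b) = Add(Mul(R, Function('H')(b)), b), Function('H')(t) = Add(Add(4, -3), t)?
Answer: Rational(225, 49) ≈ 4.5918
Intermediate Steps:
Function('H')(t) = Add(1, t)
Function('P')(R, b) = Add(b, Mul(R, Add(1, b))) (Function('P')(R, b) = Add(Mul(R, Add(1, b)), b) = Add(b, Mul(R, Add(1, b))))
Function('z')(X) = -2 (Function('z')(X) = Add(4, -6) = -2)
Pow(Add(Function('z')(-10), Pow(Function('j')(Function('P')(-3, -5)), -1)), 2) = Pow(Add(-2, Pow(Mul(-1, Add(-5, Mul(-3, Add(1, -5)))), -1)), 2) = Pow(Add(-2, Pow(Mul(-1, Add(-5, Mul(-3, -4))), -1)), 2) = Pow(Add(-2, Pow(Mul(-1, Add(-5, 12)), -1)), 2) = Pow(Add(-2, Pow(Mul(-1, 7), -1)), 2) = Pow(Add(-2, Pow(-7, -1)), 2) = Pow(Add(-2, Rational(-1, 7)), 2) = Pow(Rational(-15, 7), 2) = Rational(225, 49)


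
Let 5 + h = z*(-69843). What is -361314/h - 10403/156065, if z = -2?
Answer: -57841570853/21799315265 ≈ -2.6534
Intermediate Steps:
h = 139681 (h = -5 - 2*(-69843) = -5 + 139686 = 139681)
-361314/h - 10403/156065 = -361314/139681 - 10403/156065 = -57841570853/21799315265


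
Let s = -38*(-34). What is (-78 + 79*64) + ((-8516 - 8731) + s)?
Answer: -10977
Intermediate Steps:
s = 1292
(-78 + 79*64) + ((-8516 - 8731) + s) = (-78 + 79*64) + ((-8516 - 8731) + 1292) = (-78 + 5056) + (-17247 + 1292) = 4978 - 15955 = -10977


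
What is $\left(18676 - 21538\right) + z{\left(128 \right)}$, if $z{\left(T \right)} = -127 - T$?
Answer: $-3117$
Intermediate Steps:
$\left(18676 - 21538\right) + z{\left(128 \right)} = \left(18676 - 21538\right) - 255 = -2862 - 255 = -3117$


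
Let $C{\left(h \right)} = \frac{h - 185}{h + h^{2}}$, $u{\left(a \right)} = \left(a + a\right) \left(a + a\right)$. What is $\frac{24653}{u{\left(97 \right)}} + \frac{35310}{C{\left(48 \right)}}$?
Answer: $- \frac{3125633302859}{5156132} \approx -6.062 \cdot 10^{5}$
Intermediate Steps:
$u{\left(a \right)} = 4 a^{2}$ ($u{\left(a \right)} = 2 a 2 a = 4 a^{2}$)
$C{\left(h \right)} = \frac{-185 + h}{h + h^{2}}$
$\frac{24653}{u{\left(97 \right)}} + \frac{35310}{C{\left(48 \right)}} = \frac{24653}{4 \cdot 97^{2}} + \frac{35310}{\frac{1}{48} \frac{1}{1 + 48} \left(-185 + 48\right)} = \frac{24653}{4 \cdot 9409} + \frac{35310}{\frac{1}{48} \cdot \frac{1}{49} \left(-137\right)} = \frac{24653}{37636} + \frac{35310}{\frac{1}{48} \cdot \frac{1}{49} \left(-137\right)} = 24653 \cdot \frac{1}{37636} + \frac{35310}{- \frac{137}{2352}} = \frac{24653}{37636} + 35310 \left(- \frac{2352}{137}\right) = \frac{24653}{37636} - \frac{83049120}{137} = - \frac{3125633302859}{5156132}$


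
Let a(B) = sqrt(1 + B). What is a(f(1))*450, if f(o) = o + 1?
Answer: 450*sqrt(3) ≈ 779.42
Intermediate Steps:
f(o) = 1 + o
a(f(1))*450 = sqrt(1 + (1 + 1))*450 = sqrt(1 + 2)*450 = sqrt(3)*450 = 450*sqrt(3)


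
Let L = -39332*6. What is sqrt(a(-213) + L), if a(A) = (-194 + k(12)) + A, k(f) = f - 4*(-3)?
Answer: 5*I*sqrt(9455) ≈ 486.18*I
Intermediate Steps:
k(f) = 12 + f (k(f) = f + 12 = 12 + f)
a(A) = -170 + A (a(A) = (-194 + (12 + 12)) + A = (-194 + 24) + A = -170 + A)
L = -235992
sqrt(a(-213) + L) = sqrt((-170 - 213) - 235992) = sqrt(-383 - 235992) = sqrt(-236375) = 5*I*sqrt(9455)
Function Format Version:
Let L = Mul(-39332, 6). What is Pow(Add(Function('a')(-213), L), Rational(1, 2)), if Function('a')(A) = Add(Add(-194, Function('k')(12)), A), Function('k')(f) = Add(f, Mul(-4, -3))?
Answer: Mul(5, I, Pow(9455, Rational(1, 2))) ≈ Mul(486.18, I)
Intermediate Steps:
Function('k')(f) = Add(12, f) (Function('k')(f) = Add(f, 12) = Add(12, f))
Function('a')(A) = Add(-170, A) (Function('a')(A) = Add(Add(-194, Add(12, 12)), A) = Add(Add(-194, 24), A) = Add(-170, A))
L = -235992
Pow(Add(Function('a')(-213), L), Rational(1, 2)) = Pow(Add(Add(-170, -213), -235992), Rational(1, 2)) = Pow(Add(-383, -235992), Rational(1, 2)) = Pow(-236375, Rational(1, 2)) = Mul(5, I, Pow(9455, Rational(1, 2)))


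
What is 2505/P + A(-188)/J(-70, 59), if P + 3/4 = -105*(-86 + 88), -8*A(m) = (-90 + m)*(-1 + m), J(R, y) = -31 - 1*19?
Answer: 6714151/56200 ≈ 119.47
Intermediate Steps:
J(R, y) = -50 (J(R, y) = -31 - 19 = -50)
A(m) = -(-1 + m)*(-90 + m)/8 (A(m) = -(-90 + m)*(-1 + m)/8 = -(-1 + m)*(-90 + m)/8)
P = -843/4 (P = -¾ - 105*(-86 + 88) = -¾ - 105*2 = -¾ - 210 = -843/4 ≈ -210.75)
2505/P + A(-188)/J(-70, 59) = 2505/(-843/4) + (-45/4 - ⅛*(-188)² + (91/8)*(-188))/(-50) = 2505*(-4/843) + (-45/4 - ⅛*35344 - 4277/2)*(-1/50) = -3340/281 + (-45/4 - 4418 - 4277/2)*(-1/50) = -3340/281 - 26271/4*(-1/50) = -3340/281 + 26271/200 = 6714151/56200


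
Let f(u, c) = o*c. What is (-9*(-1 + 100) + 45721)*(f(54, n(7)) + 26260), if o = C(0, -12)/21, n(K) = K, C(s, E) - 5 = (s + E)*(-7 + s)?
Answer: 3535697270/3 ≈ 1.1786e+9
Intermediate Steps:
C(s, E) = 5 + (-7 + s)*(E + s) (C(s, E) = 5 + (s + E)*(-7 + s) = 5 + (E + s)*(-7 + s) = 5 + (-7 + s)*(E + s))
o = 89/21 (o = (5 + 0² - 7*(-12) - 7*0 - 12*0)/21 = (5 + 0 + 84 + 0 + 0)*(1/21) = 89*(1/21) = 89/21 ≈ 4.2381)
f(u, c) = 89*c/21
(-9*(-1 + 100) + 45721)*(f(54, n(7)) + 26260) = (-9*(-1 + 100) + 45721)*((89/21)*7 + 26260) = (-9*99 + 45721)*(89/3 + 26260) = (-891 + 45721)*(78869/3) = 44830*(78869/3) = 3535697270/3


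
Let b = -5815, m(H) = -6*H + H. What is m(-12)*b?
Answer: -348900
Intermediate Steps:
m(H) = -5*H
m(-12)*b = -5*(-12)*(-5815) = 60*(-5815) = -348900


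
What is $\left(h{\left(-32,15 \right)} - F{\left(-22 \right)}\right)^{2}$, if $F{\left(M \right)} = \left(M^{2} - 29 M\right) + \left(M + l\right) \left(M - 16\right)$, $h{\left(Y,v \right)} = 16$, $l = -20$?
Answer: $7300804$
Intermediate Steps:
$F{\left(M \right)} = M^{2} - 29 M + \left(-20 + M\right) \left(-16 + M\right)$ ($F{\left(M \right)} = \left(M^{2} - 29 M\right) + \left(M - 20\right) \left(M - 16\right) = \left(M^{2} - 29 M\right) + \left(-20 + M\right) \left(-16 + M\right) = M^{2} - 29 M + \left(-20 + M\right) \left(-16 + M\right)$)
$\left(h{\left(-32,15 \right)} - F{\left(-22 \right)}\right)^{2} = \left(16 - \left(320 - -1430 + 2 \left(-22\right)^{2}\right)\right)^{2} = \left(16 - \left(320 + 1430 + 2 \cdot 484\right)\right)^{2} = \left(16 - \left(320 + 1430 + 968\right)\right)^{2} = \left(16 - 2718\right)^{2} = \left(-2702\right)^{2} = 7300804$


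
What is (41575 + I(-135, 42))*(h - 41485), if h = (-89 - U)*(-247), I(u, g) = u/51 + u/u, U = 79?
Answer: 7774217/17 ≈ 4.5731e+5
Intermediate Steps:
I(u, g) = 1 + u/51 (I(u, g) = u*(1/51) + 1 = u/51 + 1 = 1 + u/51)
h = 41496 (h = (-89 - 1*79)*(-247) = (-89 - 79)*(-247) = -168*(-247) = 41496)
(41575 + I(-135, 42))*(h - 41485) = (41575 + (1 + (1/51)*(-135)))*(41496 - 41485) = (41575 + (1 - 45/17))*11 = (41575 - 28/17)*11 = (706747/17)*11 = 7774217/17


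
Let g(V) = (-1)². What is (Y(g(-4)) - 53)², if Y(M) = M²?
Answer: 2704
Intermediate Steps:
g(V) = 1
(Y(g(-4)) - 53)² = (1² - 53)² = (1 - 53)² = (-52)² = 2704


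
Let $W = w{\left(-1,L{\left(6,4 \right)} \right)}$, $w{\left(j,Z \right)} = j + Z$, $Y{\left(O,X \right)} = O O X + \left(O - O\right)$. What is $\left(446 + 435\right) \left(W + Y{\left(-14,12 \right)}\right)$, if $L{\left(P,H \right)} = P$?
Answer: $2076517$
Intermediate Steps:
$Y{\left(O,X \right)} = X O^{2}$ ($Y{\left(O,X \right)} = O^{2} X + 0 = X O^{2} + 0 = X O^{2}$)
$w{\left(j,Z \right)} = Z + j$
$W = 5$ ($W = 6 - 1 = 5$)
$\left(446 + 435\right) \left(W + Y{\left(-14,12 \right)}\right) = \left(446 + 435\right) \left(5 + 12 \left(-14\right)^{2}\right) = 881 \left(5 + 12 \cdot 196\right) = 881 \left(5 + 2352\right) = 881 \cdot 2357 = 2076517$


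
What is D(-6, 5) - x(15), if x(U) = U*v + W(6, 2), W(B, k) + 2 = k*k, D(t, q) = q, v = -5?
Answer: 78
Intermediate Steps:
W(B, k) = -2 + k² (W(B, k) = -2 + k*k = -2 + k²)
x(U) = 2 - 5*U (x(U) = U*(-5) + (-2 + 2²) = -5*U + (-2 + 4) = -5*U + 2 = 2 - 5*U)
D(-6, 5) - x(15) = 5 - (2 - 5*15) = 5 - (2 - 75) = 5 - 1*(-73) = 5 + 73 = 78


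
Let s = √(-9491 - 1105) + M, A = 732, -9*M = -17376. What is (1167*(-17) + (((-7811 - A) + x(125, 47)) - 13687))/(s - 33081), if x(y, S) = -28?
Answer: 11802020241/8733184765 + 757746*I*√2649/8733184765 ≈ 1.3514 + 0.0044657*I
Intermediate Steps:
M = 5792/3 (M = -⅑*(-17376) = 5792/3 ≈ 1930.7)
s = 5792/3 + 2*I*√2649 (s = √(-9491 - 1105) + 5792/3 = √(-10596) + 5792/3 = 2*I*√2649 + 5792/3 = 5792/3 + 2*I*√2649 ≈ 1930.7 + 102.94*I)
(1167*(-17) + (((-7811 - A) + x(125, 47)) - 13687))/(s - 33081) = (1167*(-17) + (((-7811 - 1*732) - 28) - 13687))/((5792/3 + 2*I*√2649) - 33081) = (-19839 + (((-7811 - 732) - 28) - 13687))/(-93451/3 + 2*I*√2649) = (-19839 + ((-8543 - 28) - 13687))/(-93451/3 + 2*I*√2649) = (-19839 + (-8571 - 13687))/(-93451/3 + 2*I*√2649) = (-19839 - 22258)/(-93451/3 + 2*I*√2649) = -42097/(-93451/3 + 2*I*√2649)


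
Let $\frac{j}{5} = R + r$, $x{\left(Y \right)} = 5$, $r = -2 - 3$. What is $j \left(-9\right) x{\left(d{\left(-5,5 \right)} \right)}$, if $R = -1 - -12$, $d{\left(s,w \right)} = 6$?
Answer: $-1350$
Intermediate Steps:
$r = -5$
$R = 11$ ($R = -1 + 12 = 11$)
$j = 30$ ($j = 5 \left(11 - 5\right) = 5 \cdot 6 = 30$)
$j \left(-9\right) x{\left(d{\left(-5,5 \right)} \right)} = 30 \left(-9\right) 5 = \left(-270\right) 5 = -1350$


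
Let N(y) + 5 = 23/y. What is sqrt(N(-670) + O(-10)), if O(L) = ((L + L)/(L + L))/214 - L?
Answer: sqrt(6386216890)/35845 ≈ 2.2294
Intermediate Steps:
N(y) = -5 + 23/y
O(L) = 1/214 - L (O(L) = ((2*L)/((2*L)))*(1/214) - L = ((2*L)*(1/(2*L)))*(1/214) - L = 1*(1/214) - L = 1/214 - L)
sqrt(N(-670) + O(-10)) = sqrt((-5 + 23/(-670)) + (1/214 - 1*(-10))) = sqrt((-5 + 23*(-1/670)) + (1/214 + 10)) = sqrt((-5 - 23/670) + 2141/214) = sqrt(-3373/670 + 2141/214) = sqrt(178162/35845) = sqrt(6386216890)/35845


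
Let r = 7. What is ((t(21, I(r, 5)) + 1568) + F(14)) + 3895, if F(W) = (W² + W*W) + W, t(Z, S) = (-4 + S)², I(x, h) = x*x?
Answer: 7894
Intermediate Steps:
I(x, h) = x²
F(W) = W + 2*W² (F(W) = (W² + W²) + W = 2*W² + W = W + 2*W²)
((t(21, I(r, 5)) + 1568) + F(14)) + 3895 = (((-4 + 7²)² + 1568) + 14*(1 + 2*14)) + 3895 = (((-4 + 49)² + 1568) + 14*(1 + 28)) + 3895 = ((45² + 1568) + 14*29) + 3895 = ((2025 + 1568) + 406) + 3895 = (3593 + 406) + 3895 = 3999 + 3895 = 7894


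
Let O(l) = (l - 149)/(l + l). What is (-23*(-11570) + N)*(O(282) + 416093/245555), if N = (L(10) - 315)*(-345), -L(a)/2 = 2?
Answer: 20112434142211/27698604 ≈ 7.2612e+5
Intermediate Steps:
L(a) = -4 (L(a) = -2*2 = -4)
N = 110055 (N = (-4 - 315)*(-345) = -319*(-345) = 110055)
O(l) = (-149 + l)/(2*l) (O(l) = (-149 + l)/((2*l)) = (-149 + l)*(1/(2*l)) = (-149 + l)/(2*l))
(-23*(-11570) + N)*(O(282) + 416093/245555) = (-23*(-11570) + 110055)*((½)*(-149 + 282)/282 + 416093/245555) = (266110 + 110055)*((½)*(1/282)*133 + 416093*(1/245555)) = 376165*(133/564 + 416093/245555) = 376165*(267335267/138493020) = 20112434142211/27698604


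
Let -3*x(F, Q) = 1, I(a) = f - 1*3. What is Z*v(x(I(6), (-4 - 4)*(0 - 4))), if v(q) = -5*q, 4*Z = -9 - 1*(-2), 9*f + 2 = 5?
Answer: -35/12 ≈ -2.9167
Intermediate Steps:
f = 1/3 (f = -2/9 + (1/9)*5 = -2/9 + 5/9 = 1/3 ≈ 0.33333)
I(a) = -8/3 (I(a) = 1/3 - 1*3 = 1/3 - 3 = -8/3)
x(F, Q) = -1/3 (x(F, Q) = -1/3*1 = -1/3)
Z = -7/4 (Z = (-9 - 1*(-2))/4 = (-9 + 2)/4 = (1/4)*(-7) = -7/4 ≈ -1.7500)
Z*v(x(I(6), (-4 - 4)*(0 - 4))) = -(-35)*(-1)/(4*3) = -7/4*5/3 = -35/12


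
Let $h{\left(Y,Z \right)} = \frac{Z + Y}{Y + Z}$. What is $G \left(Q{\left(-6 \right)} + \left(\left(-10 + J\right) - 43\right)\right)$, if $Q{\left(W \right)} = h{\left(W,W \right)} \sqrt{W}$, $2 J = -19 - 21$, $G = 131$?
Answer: $-9563 + 131 i \sqrt{6} \approx -9563.0 + 320.88 i$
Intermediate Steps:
$h{\left(Y,Z \right)} = 1$ ($h{\left(Y,Z \right)} = \frac{Y + Z}{Y + Z} = 1$)
$J = -20$ ($J = \frac{-19 - 21}{2} = \frac{1}{2} \left(-40\right) = -20$)
$Q{\left(W \right)} = \sqrt{W}$ ($Q{\left(W \right)} = 1 \sqrt{W} = \sqrt{W}$)
$G \left(Q{\left(-6 \right)} + \left(\left(-10 + J\right) - 43\right)\right) = 131 \left(\sqrt{-6} - 73\right) = 131 \left(i \sqrt{6} - 73\right) = 131 \left(-73 + i \sqrt{6}\right) = -9563 + 131 i \sqrt{6}$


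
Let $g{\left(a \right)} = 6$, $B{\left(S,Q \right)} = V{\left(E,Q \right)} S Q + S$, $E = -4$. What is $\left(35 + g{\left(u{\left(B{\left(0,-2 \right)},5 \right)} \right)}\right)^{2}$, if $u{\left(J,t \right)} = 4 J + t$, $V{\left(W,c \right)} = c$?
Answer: $1681$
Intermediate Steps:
$B{\left(S,Q \right)} = S + S Q^{2}$ ($B{\left(S,Q \right)} = Q S Q + S = S Q^{2} + S = S + S Q^{2}$)
$u{\left(J,t \right)} = t + 4 J$
$\left(35 + g{\left(u{\left(B{\left(0,-2 \right)},5 \right)} \right)}\right)^{2} = \left(35 + 6\right)^{2} = 41^{2} = 1681$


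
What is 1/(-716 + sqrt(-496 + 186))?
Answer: -358/256483 - I*sqrt(310)/512966 ≈ -0.0013958 - 3.4324e-5*I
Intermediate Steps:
1/(-716 + sqrt(-496 + 186)) = 1/(-716 + sqrt(-310)) = 1/(-716 + I*sqrt(310))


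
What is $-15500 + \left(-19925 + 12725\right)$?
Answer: $-22700$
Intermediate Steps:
$-15500 + \left(-19925 + 12725\right) = -15500 - 7200 = -22700$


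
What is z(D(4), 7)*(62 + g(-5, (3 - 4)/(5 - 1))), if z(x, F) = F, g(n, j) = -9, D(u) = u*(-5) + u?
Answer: 371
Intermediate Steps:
D(u) = -4*u (D(u) = -5*u + u = -4*u)
z(D(4), 7)*(62 + g(-5, (3 - 4)/(5 - 1))) = 7*(62 - 9) = 7*53 = 371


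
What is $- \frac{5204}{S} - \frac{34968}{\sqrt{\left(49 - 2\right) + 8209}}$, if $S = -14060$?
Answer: $\frac{1301}{3515} - \frac{1457 \sqrt{129}}{43} \approx -384.48$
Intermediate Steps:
$- \frac{5204}{S} - \frac{34968}{\sqrt{\left(49 - 2\right) + 8209}} = - \frac{5204}{-14060} - \frac{34968}{\sqrt{\left(49 - 2\right) + 8209}} = \left(-5204\right) \left(- \frac{1}{14060}\right) - \frac{34968}{\sqrt{\left(49 - 2\right) + 8209}} = \frac{1301}{3515} - \frac{34968}{\sqrt{47 + 8209}} = \frac{1301}{3515} - \frac{34968}{\sqrt{8256}} = \frac{1301}{3515} - \frac{34968}{8 \sqrt{129}} = \frac{1301}{3515} - 34968 \frac{\sqrt{129}}{1032} = \frac{1301}{3515} - \frac{1457 \sqrt{129}}{43}$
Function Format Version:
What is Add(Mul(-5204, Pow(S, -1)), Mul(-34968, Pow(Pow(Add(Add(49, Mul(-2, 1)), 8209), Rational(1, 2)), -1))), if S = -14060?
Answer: Add(Rational(1301, 3515), Mul(Rational(-1457, 43), Pow(129, Rational(1, 2)))) ≈ -384.48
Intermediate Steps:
Add(Mul(-5204, Pow(S, -1)), Mul(-34968, Pow(Pow(Add(Add(49, Mul(-2, 1)), 8209), Rational(1, 2)), -1))) = Add(Mul(-5204, Pow(-14060, -1)), Mul(-34968, Pow(Pow(Add(Add(49, Mul(-2, 1)), 8209), Rational(1, 2)), -1))) = Add(Mul(-5204, Rational(-1, 14060)), Mul(-34968, Pow(Pow(Add(Add(49, -2), 8209), Rational(1, 2)), -1))) = Add(Rational(1301, 3515), Mul(-34968, Pow(Pow(Add(47, 8209), Rational(1, 2)), -1))) = Add(Rational(1301, 3515), Mul(-34968, Pow(Pow(8256, Rational(1, 2)), -1))) = Add(Rational(1301, 3515), Mul(-34968, Pow(Mul(8, Pow(129, Rational(1, 2))), -1))) = Add(Rational(1301, 3515), Mul(-34968, Mul(Rational(1, 1032), Pow(129, Rational(1, 2))))) = Add(Rational(1301, 3515), Mul(Rational(-1457, 43), Pow(129, Rational(1, 2))))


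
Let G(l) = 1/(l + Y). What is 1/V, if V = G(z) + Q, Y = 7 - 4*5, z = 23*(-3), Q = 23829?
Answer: 82/1953977 ≈ 4.1966e-5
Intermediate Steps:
z = -69
Y = -13 (Y = 7 - 20 = -13)
G(l) = 1/(-13 + l) (G(l) = 1/(l - 13) = 1/(-13 + l))
V = 1953977/82 (V = 1/(-13 - 69) + 23829 = 1/(-82) + 23829 = -1/82 + 23829 = 1953977/82 ≈ 23829.)
1/V = 1/(1953977/82) = 82/1953977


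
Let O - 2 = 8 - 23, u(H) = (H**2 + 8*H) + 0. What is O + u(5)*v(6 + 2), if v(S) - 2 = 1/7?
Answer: 884/7 ≈ 126.29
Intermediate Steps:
u(H) = H**2 + 8*H
O = -13 (O = 2 + (8 - 23) = 2 - 15 = -13)
v(S) = 15/7 (v(S) = 2 + 1/7 = 15/7)
O + u(5)*v(6 + 2) = -13 + (5*(8 + 5))*(15/7) = -13 + (5*13)*(15/7) = -13 + 65*(15/7) = -13 + 975/7 = 884/7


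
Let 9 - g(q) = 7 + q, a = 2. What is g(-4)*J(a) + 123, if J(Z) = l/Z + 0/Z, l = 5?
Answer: 138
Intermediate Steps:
J(Z) = 5/Z (J(Z) = 5/Z + 0/Z = 5/Z + 0 = 5/Z)
g(q) = 2 - q (g(q) = 9 - (7 + q) = 9 + (-7 - q) = 2 - q)
g(-4)*J(a) + 123 = (2 - 1*(-4))*(5/2) + 123 = (2 + 4)*(5*(1/2)) + 123 = 6*(5/2) + 123 = 15 + 123 = 138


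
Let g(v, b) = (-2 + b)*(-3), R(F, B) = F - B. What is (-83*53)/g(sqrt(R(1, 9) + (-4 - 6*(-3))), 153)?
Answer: 4399/453 ≈ 9.7108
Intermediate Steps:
g(v, b) = 6 - 3*b
(-83*53)/g(sqrt(R(1, 9) + (-4 - 6*(-3))), 153) = (-83*53)/(6 - 3*153) = -4399/(6 - 459) = -4399/(-453) = -4399*(-1/453) = 4399/453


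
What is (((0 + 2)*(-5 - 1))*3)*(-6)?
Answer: 216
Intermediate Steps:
(((0 + 2)*(-5 - 1))*3)*(-6) = ((2*(-6))*3)*(-6) = -12*3*(-6) = -36*(-6) = 216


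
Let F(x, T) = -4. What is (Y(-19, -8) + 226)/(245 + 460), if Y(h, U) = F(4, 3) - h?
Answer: 241/705 ≈ 0.34184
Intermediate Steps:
Y(h, U) = -4 - h
(Y(-19, -8) + 226)/(245 + 460) = ((-4 - 1*(-19)) + 226)/(245 + 460) = ((-4 + 19) + 226)/705 = (15 + 226)*(1/705) = 241*(1/705) = 241/705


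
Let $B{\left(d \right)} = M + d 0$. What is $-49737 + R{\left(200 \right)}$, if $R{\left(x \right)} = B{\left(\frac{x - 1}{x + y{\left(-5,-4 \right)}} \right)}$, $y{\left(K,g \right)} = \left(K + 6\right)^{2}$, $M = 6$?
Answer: $-49731$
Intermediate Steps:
$y{\left(K,g \right)} = \left(6 + K\right)^{2}$
$B{\left(d \right)} = 6$ ($B{\left(d \right)} = 6 + d 0 = 6 + 0 = 6$)
$R{\left(x \right)} = 6$
$-49737 + R{\left(200 \right)} = -49737 + 6 = -49731$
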